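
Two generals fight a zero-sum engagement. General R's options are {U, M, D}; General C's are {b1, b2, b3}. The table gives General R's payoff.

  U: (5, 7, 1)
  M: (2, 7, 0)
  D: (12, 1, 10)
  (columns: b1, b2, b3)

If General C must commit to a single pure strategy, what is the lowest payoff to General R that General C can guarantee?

Column maxima: b1 → 12, b2 → 7, b3 → 10.
The smallest of these is 7.

7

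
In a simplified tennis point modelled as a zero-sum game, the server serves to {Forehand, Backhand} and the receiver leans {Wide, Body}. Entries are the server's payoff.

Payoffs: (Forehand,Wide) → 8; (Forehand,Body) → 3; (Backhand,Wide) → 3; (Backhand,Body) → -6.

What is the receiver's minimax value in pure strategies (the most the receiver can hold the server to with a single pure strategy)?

3

Column maxima: Wide → 8, Body → 3.
The smallest of these is 3.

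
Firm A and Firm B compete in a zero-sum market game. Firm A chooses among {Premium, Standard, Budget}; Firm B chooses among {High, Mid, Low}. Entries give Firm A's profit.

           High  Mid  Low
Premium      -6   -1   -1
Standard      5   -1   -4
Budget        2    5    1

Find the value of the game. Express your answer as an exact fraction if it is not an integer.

Row minima: Premium → -6, Standard → -4, Budget → 1; maximin = 1.
Column maxima: High → 5, Mid → 5, Low → 1; minimax = 1.
Since maximin = minimax = 1, there is a saddle point and the value is 1.

1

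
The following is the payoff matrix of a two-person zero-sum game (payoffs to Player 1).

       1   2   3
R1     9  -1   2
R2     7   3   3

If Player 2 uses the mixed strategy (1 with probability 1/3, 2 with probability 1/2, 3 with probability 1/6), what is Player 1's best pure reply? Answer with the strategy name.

R2

Expected payoff of R1: (1/3)·9 + (1/2)·(-1) + (1/6)·2 = 17/6.
Expected payoff of R2: (1/3)·7 + (1/2)·3 + (1/6)·3 = 13/3.
The largest is 13/3, so Player 1's best response is R2.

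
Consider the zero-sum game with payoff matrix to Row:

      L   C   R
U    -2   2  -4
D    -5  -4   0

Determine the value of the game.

Row minima: U → -4, D → -5; maximin = -4.
Column maxima: L → -2, C → 2, R → 0; minimax = -2.
-4 ≠ -2, so there is no saddle point; optimal play is mixed.
C is strictly dominated by L (it gives Row strictly more in every row), so Column never plays it.
On the remaining 2×2 (U, D vs L, R):
Let Row play U with probability p. Expected payoff against L: (-2)p + (-5)(1−p) = 3p − 5; against R: (-4)p + 0(1−p) = −4p.
Setting these equal: 3p − 5 = −4p ⇒ 7p = 5 ⇒ p = 5/7, and the value is (3)·(5/7) − 5 = -20/7.
For Column: with q = P(L), equating U's and D's payoffs gives 2q − 4 = −5q ⇒ q = 4/7.

-20/7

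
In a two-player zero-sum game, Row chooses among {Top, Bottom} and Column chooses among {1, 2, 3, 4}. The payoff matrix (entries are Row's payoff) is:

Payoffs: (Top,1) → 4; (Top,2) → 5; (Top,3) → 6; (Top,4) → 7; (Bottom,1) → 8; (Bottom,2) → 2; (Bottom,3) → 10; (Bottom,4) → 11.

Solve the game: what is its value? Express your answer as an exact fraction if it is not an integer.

Row minima: Top → 4, Bottom → 2; maximin = 4.
Column maxima: 1 → 8, 2 → 5, 3 → 10, 4 → 11; minimax = 5.
4 ≠ 5, so there is no saddle point; optimal play is mixed.
3 is strictly dominated by 1 (it gives Row strictly more in every row), so Column never plays it.
4 is strictly dominated by 1 (it gives Row strictly more in every row), so Column never plays it.
On the remaining 2×2 (Top, Bottom vs 1, 2):
Let Row play Top with probability p. Expected payoff against 1: 4p + 8(1−p) = −4p + 8; against 2: 5p + 2(1−p) = 3p + 2.
Setting these equal: −4p + 8 = 3p + 2 ⇒ −7p = -6 ⇒ p = 6/7, and the value is (-4)·(6/7) + 8 = 32/7.
For Column: with q = P(1), equating Top's and Bottom's payoffs gives −q + 5 = 6q + 2 ⇒ q = 3/7.

32/7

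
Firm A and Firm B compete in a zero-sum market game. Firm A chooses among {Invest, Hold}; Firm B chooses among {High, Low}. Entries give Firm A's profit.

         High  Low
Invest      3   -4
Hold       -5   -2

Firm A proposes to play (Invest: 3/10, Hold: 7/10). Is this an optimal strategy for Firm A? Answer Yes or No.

Against High this mix gives (3/10)·3 + (7/10)·(-5) = -13/5.
Against Low this mix gives (3/10)·(-4) + (7/10)·(-2) = -13/5.
All of Firm B's active replies (High, Low) yield -13/5, and no column does worse for Firm A. The mix makes Firm B indifferent and guarantees -13/5, so it is optimal.

Yes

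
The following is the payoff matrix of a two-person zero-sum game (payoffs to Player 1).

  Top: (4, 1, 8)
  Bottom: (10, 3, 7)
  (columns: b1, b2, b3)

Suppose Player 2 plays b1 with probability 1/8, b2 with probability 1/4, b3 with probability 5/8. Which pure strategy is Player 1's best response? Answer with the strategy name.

Bottom

Expected payoff of Top: (1/8)·4 + (1/4)·1 + (5/8)·8 = 23/4.
Expected payoff of Bottom: (1/8)·10 + (1/4)·3 + (5/8)·7 = 51/8.
The largest is 51/8, so Player 1's best response is Bottom.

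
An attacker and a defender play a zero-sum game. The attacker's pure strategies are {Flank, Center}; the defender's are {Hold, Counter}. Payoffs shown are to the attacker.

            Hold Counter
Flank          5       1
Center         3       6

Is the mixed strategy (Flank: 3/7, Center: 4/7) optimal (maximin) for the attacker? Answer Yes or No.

Against Hold this mix gives (3/7)·5 + (4/7)·3 = 27/7.
Against Counter this mix gives (3/7)·1 + (4/7)·6 = 27/7.
All of the defender's active replies (Hold, Counter) yield 27/7, and no column does worse for the attacker. The mix makes the defender indifferent and guarantees 27/7, so it is optimal.

Yes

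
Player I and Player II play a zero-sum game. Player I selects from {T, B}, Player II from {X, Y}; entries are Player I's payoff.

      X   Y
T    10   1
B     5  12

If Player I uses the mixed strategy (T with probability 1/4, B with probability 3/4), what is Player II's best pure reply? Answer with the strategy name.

If Player II plays X, Player I's expected payoff is (1/4)·10 + (3/4)·5 = 25/4.
If Player II plays Y, Player I's expected payoff is (1/4)·1 + (3/4)·12 = 37/4.
Player II minimizes Player I's payoff; the smallest is 25/4, so the best response is X.

X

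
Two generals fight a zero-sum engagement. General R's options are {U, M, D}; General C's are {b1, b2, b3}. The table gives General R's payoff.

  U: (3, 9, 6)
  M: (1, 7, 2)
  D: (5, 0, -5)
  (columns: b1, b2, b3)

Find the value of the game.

45/13

Row minima: U → 3, M → 1, D → -5; maximin = 3.
Column maxima: b1 → 5, b2 → 9, b3 → 6; minimax = 5.
3 ≠ 5, so there is no saddle point; optimal play is mixed.
M is strictly dominated by U, so General R never plays it.
b2 is strictly dominated by b3 (it gives General R strictly more in every row), so General C never plays it.
On the remaining 2×2 (U, D vs b1, b3):
Let General R play U with probability p. Expected payoff against b1: 3p + 5(1−p) = −2p + 5; against b3: 6p + (-5)(1−p) = 11p − 5.
Setting these equal: −2p + 5 = 11p − 5 ⇒ −13p = -10 ⇒ p = 10/13, and the value is (-2)·(10/13) + 5 = 45/13.
For General C: with q = P(b1), equating U's and D's payoffs gives −3q + 6 = 10q − 5 ⇒ q = 11/13.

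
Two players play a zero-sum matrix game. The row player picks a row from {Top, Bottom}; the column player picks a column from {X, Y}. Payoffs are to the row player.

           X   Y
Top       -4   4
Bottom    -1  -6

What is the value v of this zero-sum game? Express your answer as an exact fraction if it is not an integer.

-28/13

Row minima: Top → -4, Bottom → -6; maximin = -4.
Column maxima: X → -1, Y → 4; minimax = -1.
-4 ≠ -1, so there is no saddle point; optimal play is mixed.
Let the row player play Top with probability p. Expected payoff against X: (-4)p + (-1)(1−p) = −3p − 1; against Y: 4p + (-6)(1−p) = 10p − 6.
Setting these equal: −3p − 1 = 10p − 6 ⇒ −13p = -5 ⇒ p = 5/13, and the value is (-3)·(5/13) − 1 = -28/13.
For the column player: with q = P(X), equating Top's and Bottom's payoffs gives −8q + 4 = 5q − 6 ⇒ q = 10/13.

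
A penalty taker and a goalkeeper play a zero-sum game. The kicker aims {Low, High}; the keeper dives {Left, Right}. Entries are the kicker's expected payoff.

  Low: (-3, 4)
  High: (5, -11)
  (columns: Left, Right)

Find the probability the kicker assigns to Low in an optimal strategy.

16/23

Row minima: Low → -3, High → -11; maximin = -3.
Column maxima: Left → 5, Right → 4; minimax = 4.
-3 ≠ 4, so there is no saddle point; optimal play is mixed.
Let the kicker play Low with probability p. Expected payoff against Left: (-3)p + 5(1−p) = −8p + 5; against Right: 4p + (-11)(1−p) = 15p − 11.
Setting these equal: −8p + 5 = 15p − 11 ⇒ −23p = -16 ⇒ p = 16/23, and the value is (-8)·(16/23) + 5 = -13/23.
For the keeper: with q = P(Left), equating Low's and High's payoffs gives −7q + 4 = 16q − 11 ⇒ q = 15/23.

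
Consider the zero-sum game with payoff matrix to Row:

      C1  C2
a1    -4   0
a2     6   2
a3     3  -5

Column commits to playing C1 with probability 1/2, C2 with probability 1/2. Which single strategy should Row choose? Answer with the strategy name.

Expected payoff of a1: (1/2)·(-4) + (1/2)·0 = -2.
Expected payoff of a2: (1/2)·6 + (1/2)·2 = 4.
Expected payoff of a3: (1/2)·3 + (1/2)·(-5) = -1.
The largest is 4, so Row's best response is a2.

a2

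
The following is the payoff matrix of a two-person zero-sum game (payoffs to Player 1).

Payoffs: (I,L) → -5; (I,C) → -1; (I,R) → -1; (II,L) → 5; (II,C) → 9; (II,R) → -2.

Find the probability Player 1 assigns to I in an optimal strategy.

7/11

Row minima: I → -5, II → -2; maximin = -2.
Column maxima: L → 5, C → 9, R → -1; minimax = -1.
-2 ≠ -1, so there is no saddle point; optimal play is mixed.
C is strictly dominated by L (it gives Player 1 strictly more in every row), so Player 2 never plays it.
On the remaining 2×2 (I, II vs L, R):
Let Player 1 play I with probability p. Expected payoff against L: (-5)p + 5(1−p) = −10p + 5; against R: (-1)p + (-2)(1−p) = p − 2.
Setting these equal: −10p + 5 = p − 2 ⇒ −11p = -7 ⇒ p = 7/11, and the value is (-10)·(7/11) + 5 = -15/11.
For Player 2: with q = P(L), equating I's and II's payoffs gives −4q − 1 = 7q − 2 ⇒ q = 1/11.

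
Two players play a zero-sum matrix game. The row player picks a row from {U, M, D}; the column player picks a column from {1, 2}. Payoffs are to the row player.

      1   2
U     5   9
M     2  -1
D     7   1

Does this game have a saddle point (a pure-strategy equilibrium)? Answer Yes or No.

Row minima: U → 5, M → -1, D → 1; maximin = 5.
Column maxima: 1 → 7, 2 → 9; minimax = 7.
5 ≠ 7, so no pure-strategy equilibrium exists.

No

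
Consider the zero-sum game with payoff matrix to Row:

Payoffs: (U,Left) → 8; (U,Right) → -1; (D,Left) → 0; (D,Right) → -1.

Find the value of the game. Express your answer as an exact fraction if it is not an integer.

Row minima: U → -1, D → -1; maximin = -1.
Column maxima: Left → 8, Right → -1; minimax = -1.
Since maximin = minimax = -1, there is a saddle point and the value is -1.

-1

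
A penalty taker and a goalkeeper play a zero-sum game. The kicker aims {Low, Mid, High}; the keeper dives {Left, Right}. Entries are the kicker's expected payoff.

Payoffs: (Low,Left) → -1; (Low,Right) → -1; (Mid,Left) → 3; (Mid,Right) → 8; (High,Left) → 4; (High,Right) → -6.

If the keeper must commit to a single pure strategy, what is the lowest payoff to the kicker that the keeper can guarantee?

Column maxima: Left → 4, Right → 8.
The smallest of these is 4.

4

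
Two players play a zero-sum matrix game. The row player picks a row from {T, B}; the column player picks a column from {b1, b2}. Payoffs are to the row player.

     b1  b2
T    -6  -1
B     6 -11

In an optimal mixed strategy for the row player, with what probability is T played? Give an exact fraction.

17/22

Row minima: T → -6, B → -11; maximin = -6.
Column maxima: b1 → 6, b2 → -1; minimax = -1.
-6 ≠ -1, so there is no saddle point; optimal play is mixed.
Let the row player play T with probability p. Expected payoff against b1: (-6)p + 6(1−p) = −12p + 6; against b2: (-1)p + (-11)(1−p) = 10p − 11.
Setting these equal: −12p + 6 = 10p − 11 ⇒ −22p = -17 ⇒ p = 17/22, and the value is (-12)·(17/22) + 6 = -36/11.
For the column player: with q = P(b1), equating T's and B's payoffs gives −5q − 1 = 17q − 11 ⇒ q = 5/11.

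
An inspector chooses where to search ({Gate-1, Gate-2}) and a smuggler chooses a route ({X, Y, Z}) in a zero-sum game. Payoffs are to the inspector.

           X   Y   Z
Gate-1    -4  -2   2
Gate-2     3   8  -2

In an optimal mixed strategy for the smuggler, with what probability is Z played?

7/11

Row minima: Gate-1 → -4, Gate-2 → -2; maximin = -2.
Column maxima: X → 3, Y → 8, Z → 2; minimax = 2.
-2 ≠ 2, so there is no saddle point; optimal play is mixed.
Y is strictly dominated by X (it gives the inspector strictly more in every row), so the smuggler never plays it.
On the remaining 2×2 (Gate-1, Gate-2 vs X, Z):
Let the inspector play Gate-1 with probability p. Expected payoff against X: (-4)p + 3(1−p) = −7p + 3; against Z: 2p + (-2)(1−p) = 4p − 2.
Setting these equal: −7p + 3 = 4p − 2 ⇒ −11p = -5 ⇒ p = 5/11, and the value is (-7)·(5/11) + 3 = -2/11.
For the smuggler: with q = P(X), equating Gate-1's and Gate-2's payoffs gives −6q + 2 = 5q − 2 ⇒ q = 4/11.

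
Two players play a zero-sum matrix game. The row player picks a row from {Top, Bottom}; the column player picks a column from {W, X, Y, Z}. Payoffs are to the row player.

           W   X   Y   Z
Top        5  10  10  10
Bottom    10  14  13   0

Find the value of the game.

20/3

Row minima: Top → 5, Bottom → 0; maximin = 5.
Column maxima: W → 10, X → 14, Y → 13, Z → 10; minimax = 10.
5 ≠ 10, so there is no saddle point; optimal play is mixed.
X is strictly dominated by W (it gives the row player strictly more in every row), so the column player never plays it.
Y is strictly dominated by W (it gives the row player strictly more in every row), so the column player never plays it.
On the remaining 2×2 (Top, Bottom vs W, Z):
Let the row player play Top with probability p. Expected payoff against W: 5p + 10(1−p) = −5p + 10; against Z: 10p + 0(1−p) = 10p.
Setting these equal: −5p + 10 = 10p ⇒ −15p = -10 ⇒ p = 2/3, and the value is (-5)·(2/3) + 10 = 20/3.
For the column player: with q = P(W), equating Top's and Bottom's payoffs gives −5q + 10 = 10q ⇒ q = 2/3.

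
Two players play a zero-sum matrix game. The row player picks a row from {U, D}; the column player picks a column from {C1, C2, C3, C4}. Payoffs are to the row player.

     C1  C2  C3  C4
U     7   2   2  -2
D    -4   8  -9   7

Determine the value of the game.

-1/5

Row minima: U → -2, D → -9; maximin = -2.
Column maxima: C1 → 7, C2 → 8, C3 → 2, C4 → 7; minimax = 2.
-2 ≠ 2, so there is no saddle point; optimal play is mixed.
C1 is strictly dominated by C3 (it gives the row player strictly more in every row), so the column player never plays it.
C2 is strictly dominated by C4 (it gives the row player strictly more in every row), so the column player never plays it.
On the remaining 2×2 (U, D vs C3, C4):
Let the row player play U with probability p. Expected payoff against C3: 2p + (-9)(1−p) = 11p − 9; against C4: (-2)p + 7(1−p) = −9p + 7.
Setting these equal: 11p − 9 = −9p + 7 ⇒ 20p = 16 ⇒ p = 4/5, and the value is (11)·(4/5) − 9 = -1/5.
For the column player: with q = P(C3), equating U's and D's payoffs gives 4q − 2 = −16q + 7 ⇒ q = 9/20.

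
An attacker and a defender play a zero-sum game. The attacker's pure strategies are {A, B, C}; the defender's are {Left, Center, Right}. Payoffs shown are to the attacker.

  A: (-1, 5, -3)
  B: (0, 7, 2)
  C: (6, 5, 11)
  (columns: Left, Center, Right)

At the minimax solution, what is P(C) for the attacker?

7/8

Row minima: A → -3, B → 0, C → 5; maximin = 5.
Column maxima: Left → 6, Center → 7, Right → 11; minimax = 6.
5 ≠ 6, so there is no saddle point; optimal play is mixed.
A is strictly dominated by B, so the attacker never plays it.
With A eliminated, Right is strictly dominated by Left (it gives the attacker strictly more in every remaining row), so the defender never plays it.
On the remaining 2×2 (B, C vs Left, Center):
Let the attacker play B with probability p. Expected payoff against Left: 0p + 6(1−p) = −6p + 6; against Center: 7p + 5(1−p) = 2p + 5.
Setting these equal: −6p + 6 = 2p + 5 ⇒ −8p = -1 ⇒ p = 1/8, and the value is (-6)·(1/8) + 6 = 21/4.
For the defender: with q = P(Left), equating B's and C's payoffs gives −7q + 7 = q + 5 ⇒ q = 1/4.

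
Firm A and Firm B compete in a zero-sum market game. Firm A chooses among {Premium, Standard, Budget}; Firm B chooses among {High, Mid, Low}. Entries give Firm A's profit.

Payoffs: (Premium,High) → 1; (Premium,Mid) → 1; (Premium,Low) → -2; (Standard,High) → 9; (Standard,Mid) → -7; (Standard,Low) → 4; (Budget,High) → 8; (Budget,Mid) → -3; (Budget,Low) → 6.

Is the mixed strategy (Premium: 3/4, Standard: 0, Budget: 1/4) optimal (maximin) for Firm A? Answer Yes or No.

Yes

Against High this mix gives (3/4)·1 + (1/4)·8 = 11/4.
Against Mid this mix gives (3/4)·1 + (1/4)·(-3) = 0.
Against Low this mix gives (3/4)·(-2) + (1/4)·6 = 0.
All of Firm B's active replies (Mid, Low) yield 0, and no column does worse for Firm A. The mix makes Firm B indifferent and guarantees 0, so it is optimal.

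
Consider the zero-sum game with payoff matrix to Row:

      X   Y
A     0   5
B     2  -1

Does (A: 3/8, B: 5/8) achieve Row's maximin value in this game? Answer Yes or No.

Against X this mix gives (3/8)·0 + (5/8)·2 = 5/4.
Against Y this mix gives (3/8)·5 + (5/8)·(-1) = 5/4.
All of Column's active replies (X, Y) yield 5/4, and no column does worse for Row. The mix makes Column indifferent and guarantees 5/4, so it is optimal.

Yes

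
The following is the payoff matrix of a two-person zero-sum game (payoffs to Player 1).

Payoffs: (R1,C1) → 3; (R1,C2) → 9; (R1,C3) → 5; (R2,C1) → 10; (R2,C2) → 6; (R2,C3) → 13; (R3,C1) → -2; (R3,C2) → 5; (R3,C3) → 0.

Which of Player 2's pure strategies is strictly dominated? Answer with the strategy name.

C1 holds Player 1's payoff strictly below C3 in every row: 3 < 5, 10 < 13, -2 < 0.
So C3 is strictly dominated for Player 2.

C3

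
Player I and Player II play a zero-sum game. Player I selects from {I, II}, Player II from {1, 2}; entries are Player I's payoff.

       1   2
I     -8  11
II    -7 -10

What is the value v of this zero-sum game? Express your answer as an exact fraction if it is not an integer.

Row minima: I → -8, II → -10; maximin = -8.
Column maxima: 1 → -7, 2 → 11; minimax = -7.
-8 ≠ -7, so there is no saddle point; optimal play is mixed.
Let Player I play I with probability p. Expected payoff against 1: (-8)p + (-7)(1−p) = −p − 7; against 2: 11p + (-10)(1−p) = 21p − 10.
Setting these equal: −p − 7 = 21p − 10 ⇒ −22p = -3 ⇒ p = 3/22, and the value is (-1)·(3/22) − 7 = -157/22.
For Player II: with q = P(1), equating I's and II's payoffs gives −19q + 11 = 3q − 10 ⇒ q = 21/22.

-157/22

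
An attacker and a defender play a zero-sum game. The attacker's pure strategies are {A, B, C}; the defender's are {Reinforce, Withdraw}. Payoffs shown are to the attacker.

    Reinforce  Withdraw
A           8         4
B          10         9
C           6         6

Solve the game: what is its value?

Row minima: A → 4, B → 9, C → 6; maximin = 9.
Column maxima: Reinforce → 10, Withdraw → 9; minimax = 9.
Since maximin = minimax = 9, there is a saddle point and the value is 9.

9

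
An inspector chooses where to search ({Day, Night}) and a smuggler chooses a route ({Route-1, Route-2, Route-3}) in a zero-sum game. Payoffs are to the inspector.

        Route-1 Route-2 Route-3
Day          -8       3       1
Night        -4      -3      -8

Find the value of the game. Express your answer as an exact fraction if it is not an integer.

Row minima: Day → -8, Night → -8; maximin = -8.
Column maxima: Route-1 → -4, Route-2 → 3, Route-3 → 1; minimax = -4.
-8 ≠ -4, so there is no saddle point; optimal play is mixed.
Route-2 is strictly dominated by Route-1 (it gives the inspector strictly more in every row), so the smuggler never plays it.
On the remaining 2×2 (Day, Night vs Route-1, Route-3):
Let the inspector play Day with probability p. Expected payoff against Route-1: (-8)p + (-4)(1−p) = −4p − 4; against Route-3: 1p + (-8)(1−p) = 9p − 8.
Setting these equal: −4p − 4 = 9p − 8 ⇒ −13p = -4 ⇒ p = 4/13, and the value is (-4)·(4/13) − 4 = -68/13.
For the smuggler: with q = P(Route-1), equating Day's and Night's payoffs gives −9q + 1 = 4q − 8 ⇒ q = 9/13.

-68/13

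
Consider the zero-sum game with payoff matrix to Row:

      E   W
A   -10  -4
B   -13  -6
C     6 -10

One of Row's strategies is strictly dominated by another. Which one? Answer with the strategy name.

A gives a strictly higher payoff than B against every column: -10 > -13, -4 > -6.
So B is strictly dominated and Row never plays it.

B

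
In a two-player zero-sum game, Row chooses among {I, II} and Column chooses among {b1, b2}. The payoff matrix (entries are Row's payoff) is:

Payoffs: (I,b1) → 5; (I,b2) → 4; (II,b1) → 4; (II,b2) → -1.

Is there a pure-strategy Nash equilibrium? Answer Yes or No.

Yes

Row minima: I → 4, II → -1; maximin = 4.
Column maxima: b1 → 5, b2 → 4; minimax = 4.
maximin = minimax = 4, so a saddle point exists.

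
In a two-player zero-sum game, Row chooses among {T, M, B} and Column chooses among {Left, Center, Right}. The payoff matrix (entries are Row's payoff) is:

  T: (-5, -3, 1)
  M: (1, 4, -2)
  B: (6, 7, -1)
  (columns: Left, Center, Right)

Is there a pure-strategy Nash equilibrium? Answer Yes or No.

No

Row minima: T → -5, M → -2, B → -1; maximin = -1.
Column maxima: Left → 6, Center → 7, Right → 1; minimax = 1.
-1 ≠ 1, so no pure-strategy equilibrium exists.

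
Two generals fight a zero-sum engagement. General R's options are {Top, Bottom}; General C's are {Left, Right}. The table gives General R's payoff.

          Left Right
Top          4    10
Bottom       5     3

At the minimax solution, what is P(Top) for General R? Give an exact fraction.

1/4

Row minima: Top → 4, Bottom → 3; maximin = 4.
Column maxima: Left → 5, Right → 10; minimax = 5.
4 ≠ 5, so there is no saddle point; optimal play is mixed.
Let General R play Top with probability p. Expected payoff against Left: 4p + 5(1−p) = −p + 5; against Right: 10p + 3(1−p) = 7p + 3.
Setting these equal: −p + 5 = 7p + 3 ⇒ −8p = -2 ⇒ p = 1/4, and the value is (-1)·(1/4) + 5 = 19/4.
For General C: with q = P(Left), equating Top's and Bottom's payoffs gives −6q + 10 = 2q + 3 ⇒ q = 7/8.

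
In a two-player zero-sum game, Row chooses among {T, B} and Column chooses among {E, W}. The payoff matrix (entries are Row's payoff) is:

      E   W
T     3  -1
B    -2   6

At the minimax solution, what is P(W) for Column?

5/12

Row minima: T → -1, B → -2; maximin = -1.
Column maxima: E → 3, W → 6; minimax = 3.
-1 ≠ 3, so there is no saddle point; optimal play is mixed.
Let Row play T with probability p. Expected payoff against E: 3p + (-2)(1−p) = 5p − 2; against W: (-1)p + 6(1−p) = −7p + 6.
Setting these equal: 5p − 2 = −7p + 6 ⇒ 12p = 8 ⇒ p = 2/3, and the value is (5)·(2/3) − 2 = 4/3.
For Column: with q = P(E), equating T's and B's payoffs gives 4q − 1 = −8q + 6 ⇒ q = 7/12.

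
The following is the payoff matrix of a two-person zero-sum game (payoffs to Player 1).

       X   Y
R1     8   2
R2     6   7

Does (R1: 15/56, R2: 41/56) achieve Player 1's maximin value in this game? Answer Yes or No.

Against X this mix gives (15/56)·8 + (41/56)·6 = 183/28.
Against Y this mix gives (15/56)·2 + (41/56)·7 = 317/56.
Player 2 will play Y, holding Player 1 to 317/56. Shifting weight toward the row that does better against Y would raise this floor (the equalizing mix achieves 44/7 against both Y and X), so the proposed strategy is not optimal.

No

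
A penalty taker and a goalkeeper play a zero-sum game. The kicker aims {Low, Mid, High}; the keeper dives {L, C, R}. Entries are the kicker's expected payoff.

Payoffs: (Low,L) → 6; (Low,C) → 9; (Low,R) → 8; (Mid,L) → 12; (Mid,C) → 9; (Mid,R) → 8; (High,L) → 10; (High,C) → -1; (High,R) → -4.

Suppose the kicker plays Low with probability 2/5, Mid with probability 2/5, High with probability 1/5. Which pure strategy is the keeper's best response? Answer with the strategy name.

If the keeper plays L, the kicker's expected payoff is (2/5)·6 + (2/5)·12 + (1/5)·10 = 46/5.
If the keeper plays C, the kicker's expected payoff is (2/5)·9 + (2/5)·9 + (1/5)·(-1) = 7.
If the keeper plays R, the kicker's expected payoff is (2/5)·8 + (2/5)·8 + (1/5)·(-4) = 28/5.
The keeper minimizes the kicker's payoff; the smallest is 28/5, so the best response is R.

R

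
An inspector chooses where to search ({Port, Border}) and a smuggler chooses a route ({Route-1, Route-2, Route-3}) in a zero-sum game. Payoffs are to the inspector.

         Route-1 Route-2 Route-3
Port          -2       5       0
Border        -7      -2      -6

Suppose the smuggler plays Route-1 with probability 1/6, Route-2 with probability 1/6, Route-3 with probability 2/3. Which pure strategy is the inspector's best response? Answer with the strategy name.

Port

Expected payoff of Port: (1/6)·(-2) + (1/6)·5 + (2/3)·0 = 1/2.
Expected payoff of Border: (1/6)·(-7) + (1/6)·(-2) + (2/3)·(-6) = -11/2.
The largest is 1/2, so the inspector's best response is Port.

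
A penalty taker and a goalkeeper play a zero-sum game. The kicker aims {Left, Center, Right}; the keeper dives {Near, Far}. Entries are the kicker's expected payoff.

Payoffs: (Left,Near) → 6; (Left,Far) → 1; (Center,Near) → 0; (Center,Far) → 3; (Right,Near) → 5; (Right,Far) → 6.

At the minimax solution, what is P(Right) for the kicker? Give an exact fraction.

Row minima: Left → 1, Center → 0, Right → 5; maximin = 5.
Column maxima: Near → 6, Far → 6; minimax = 6.
5 ≠ 6, so there is no saddle point; optimal play is mixed.
Center is strictly dominated by Right, so the kicker never plays it.
On the remaining 2×2 (Left, Right vs Near, Far):
Let the kicker play Left with probability p. Expected payoff against Near: 6p + 5(1−p) = p + 5; against Far: 1p + 6(1−p) = −5p + 6.
Setting these equal: p + 5 = −5p + 6 ⇒ 6p = 1 ⇒ p = 1/6, and the value is (1)·(1/6) + 5 = 31/6.
For the keeper: with q = P(Near), equating Left's and Right's payoffs gives 5q + 1 = −q + 6 ⇒ q = 5/6.

5/6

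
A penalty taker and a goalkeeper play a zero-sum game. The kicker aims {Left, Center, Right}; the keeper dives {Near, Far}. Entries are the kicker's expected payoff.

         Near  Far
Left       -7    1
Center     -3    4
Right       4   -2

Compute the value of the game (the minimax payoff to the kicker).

Row minima: Left → -7, Center → -3, Right → -2; maximin = -2.
Column maxima: Near → 4, Far → 4; minimax = 4.
-2 ≠ 4, so there is no saddle point; optimal play is mixed.
Left is strictly dominated by Center, so the kicker never plays it.
On the remaining 2×2 (Center, Right vs Near, Far):
Let the kicker play Center with probability p. Expected payoff against Near: (-3)p + 4(1−p) = −7p + 4; against Far: 4p + (-2)(1−p) = 6p − 2.
Setting these equal: −7p + 4 = 6p − 2 ⇒ −13p = -6 ⇒ p = 6/13, and the value is (-7)·(6/13) + 4 = 10/13.
For the keeper: with q = P(Near), equating Center's and Right's payoffs gives −7q + 4 = 6q − 2 ⇒ q = 6/13.

10/13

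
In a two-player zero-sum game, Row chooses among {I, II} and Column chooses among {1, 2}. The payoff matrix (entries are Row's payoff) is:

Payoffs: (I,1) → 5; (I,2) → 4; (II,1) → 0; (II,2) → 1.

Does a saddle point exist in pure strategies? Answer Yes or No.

Row minima: I → 4, II → 0; maximin = 4.
Column maxima: 1 → 5, 2 → 4; minimax = 4.
maximin = minimax = 4, so a saddle point exists.

Yes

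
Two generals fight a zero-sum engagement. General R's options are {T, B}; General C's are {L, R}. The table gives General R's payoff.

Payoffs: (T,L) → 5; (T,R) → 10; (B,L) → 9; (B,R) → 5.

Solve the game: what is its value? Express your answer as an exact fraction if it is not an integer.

Row minima: T → 5, B → 5; maximin = 5.
Column maxima: L → 9, R → 10; minimax = 9.
5 ≠ 9, so there is no saddle point; optimal play is mixed.
Let General R play T with probability p. Expected payoff against L: 5p + 9(1−p) = −4p + 9; against R: 10p + 5(1−p) = 5p + 5.
Setting these equal: −4p + 9 = 5p + 5 ⇒ −9p = -4 ⇒ p = 4/9, and the value is (-4)·(4/9) + 9 = 65/9.
For General C: with q = P(L), equating T's and B's payoffs gives −5q + 10 = 4q + 5 ⇒ q = 5/9.

65/9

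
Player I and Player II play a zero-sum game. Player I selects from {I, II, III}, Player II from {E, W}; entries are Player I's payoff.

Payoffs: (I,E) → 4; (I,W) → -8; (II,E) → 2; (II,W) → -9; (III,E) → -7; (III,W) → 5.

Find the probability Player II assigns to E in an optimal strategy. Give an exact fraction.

Row minima: I → -8, II → -9, III → -7; maximin = -7.
Column maxima: E → 4, W → 5; minimax = 4.
-7 ≠ 4, so there is no saddle point; optimal play is mixed.
II is strictly dominated by I, so Player I never plays it.
On the remaining 2×2 (I, III vs E, W):
Let Player I play I with probability p. Expected payoff against E: 4p + (-7)(1−p) = 11p − 7; against W: (-8)p + 5(1−p) = −13p + 5.
Setting these equal: 11p − 7 = −13p + 5 ⇒ 24p = 12 ⇒ p = 1/2, and the value is (11)·(1/2) − 7 = -3/2.
For Player II: with q = P(E), equating I's and III's payoffs gives 12q − 8 = −12q + 5 ⇒ q = 13/24.

13/24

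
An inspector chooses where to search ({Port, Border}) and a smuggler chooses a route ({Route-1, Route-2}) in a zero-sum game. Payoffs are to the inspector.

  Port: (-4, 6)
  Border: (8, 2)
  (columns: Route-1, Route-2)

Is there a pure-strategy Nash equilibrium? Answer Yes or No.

No

Row minima: Port → -4, Border → 2; maximin = 2.
Column maxima: Route-1 → 8, Route-2 → 6; minimax = 6.
2 ≠ 6, so no pure-strategy equilibrium exists.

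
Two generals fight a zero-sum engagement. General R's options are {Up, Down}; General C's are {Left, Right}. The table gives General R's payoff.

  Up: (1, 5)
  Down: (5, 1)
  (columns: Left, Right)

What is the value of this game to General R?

Row minima: Up → 1, Down → 1; maximin = 1.
Column maxima: Left → 5, Right → 5; minimax = 5.
1 ≠ 5, so there is no saddle point; optimal play is mixed.
Let General R play Up with probability p. Expected payoff against Left: 1p + 5(1−p) = −4p + 5; against Right: 5p + 1(1−p) = 4p + 1.
Setting these equal: −4p + 5 = 4p + 1 ⇒ −8p = -4 ⇒ p = 1/2, and the value is (-4)·(1/2) + 5 = 3.
For General C: with q = P(Left), equating Up's and Down's payoffs gives −4q + 5 = 4q + 1 ⇒ q = 1/2.

3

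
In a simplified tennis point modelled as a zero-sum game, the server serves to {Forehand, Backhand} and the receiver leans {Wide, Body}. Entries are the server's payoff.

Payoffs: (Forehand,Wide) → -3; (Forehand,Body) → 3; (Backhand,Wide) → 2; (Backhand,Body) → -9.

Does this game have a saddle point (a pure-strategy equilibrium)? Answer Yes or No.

No

Row minima: Forehand → -3, Backhand → -9; maximin = -3.
Column maxima: Wide → 2, Body → 3; minimax = 2.
-3 ≠ 2, so no pure-strategy equilibrium exists.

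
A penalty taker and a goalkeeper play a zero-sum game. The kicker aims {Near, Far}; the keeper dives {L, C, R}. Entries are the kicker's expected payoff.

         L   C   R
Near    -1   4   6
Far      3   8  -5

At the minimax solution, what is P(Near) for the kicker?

Row minima: Near → -1, Far → -5; maximin = -1.
Column maxima: L → 3, C → 8, R → 6; minimax = 3.
-1 ≠ 3, so there is no saddle point; optimal play is mixed.
C is strictly dominated by L (it gives the kicker strictly more in every row), so the keeper never plays it.
On the remaining 2×2 (Near, Far vs L, R):
Let the kicker play Near with probability p. Expected payoff against L: (-1)p + 3(1−p) = −4p + 3; against R: 6p + (-5)(1−p) = 11p − 5.
Setting these equal: −4p + 3 = 11p − 5 ⇒ −15p = -8 ⇒ p = 8/15, and the value is (-4)·(8/15) + 3 = 13/15.
For the keeper: with q = P(L), equating Near's and Far's payoffs gives −7q + 6 = 8q − 5 ⇒ q = 11/15.

8/15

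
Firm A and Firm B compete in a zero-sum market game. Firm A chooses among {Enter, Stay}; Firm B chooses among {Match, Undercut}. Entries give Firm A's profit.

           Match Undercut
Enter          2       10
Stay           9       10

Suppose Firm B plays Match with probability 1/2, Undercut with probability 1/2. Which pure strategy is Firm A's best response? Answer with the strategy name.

Stay

Expected payoff of Enter: (1/2)·2 + (1/2)·10 = 6.
Expected payoff of Stay: (1/2)·9 + (1/2)·10 = 19/2.
The largest is 19/2, so Firm A's best response is Stay.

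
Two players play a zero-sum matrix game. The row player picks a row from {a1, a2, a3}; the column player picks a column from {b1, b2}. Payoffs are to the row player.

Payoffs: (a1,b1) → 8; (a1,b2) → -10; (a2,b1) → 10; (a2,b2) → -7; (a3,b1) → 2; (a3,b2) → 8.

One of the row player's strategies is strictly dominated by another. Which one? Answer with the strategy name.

a1

a2 gives a strictly higher payoff than a1 against every column: 10 > 8, -7 > -10.
So a1 is strictly dominated and the row player never plays it.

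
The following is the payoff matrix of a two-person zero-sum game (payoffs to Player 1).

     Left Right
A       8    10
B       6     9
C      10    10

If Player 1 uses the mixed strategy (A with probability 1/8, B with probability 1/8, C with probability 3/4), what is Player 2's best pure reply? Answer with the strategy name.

If Player 2 plays Left, Player 1's expected payoff is (1/8)·8 + (1/8)·6 + (3/4)·10 = 37/4.
If Player 2 plays Right, Player 1's expected payoff is (1/8)·10 + (1/8)·9 + (3/4)·10 = 79/8.
Player 2 minimizes Player 1's payoff; the smallest is 37/4, so the best response is Left.

Left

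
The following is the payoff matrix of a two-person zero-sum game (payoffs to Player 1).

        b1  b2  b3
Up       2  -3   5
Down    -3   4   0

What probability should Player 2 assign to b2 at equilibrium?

Row minima: Up → -3, Down → -3; maximin = -3.
Column maxima: b1 → 2, b2 → 4, b3 → 5; minimax = 2.
-3 ≠ 2, so there is no saddle point; optimal play is mixed.
b3 is strictly dominated by b1 (it gives Player 1 strictly more in every row), so Player 2 never plays it.
On the remaining 2×2 (Up, Down vs b1, b2):
Let Player 1 play Up with probability p. Expected payoff against b1: 2p + (-3)(1−p) = 5p − 3; against b2: (-3)p + 4(1−p) = −7p + 4.
Setting these equal: 5p − 3 = −7p + 4 ⇒ 12p = 7 ⇒ p = 7/12, and the value is (5)·(7/12) − 3 = -1/12.
For Player 2: with q = P(b1), equating Up's and Down's payoffs gives 5q − 3 = −7q + 4 ⇒ q = 7/12.

5/12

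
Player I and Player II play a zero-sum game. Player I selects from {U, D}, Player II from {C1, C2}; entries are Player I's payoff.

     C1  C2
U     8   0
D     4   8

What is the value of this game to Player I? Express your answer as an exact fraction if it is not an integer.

Row minima: U → 0, D → 4; maximin = 4.
Column maxima: C1 → 8, C2 → 8; minimax = 8.
4 ≠ 8, so there is no saddle point; optimal play is mixed.
Let Player I play U with probability p. Expected payoff against C1: 8p + 4(1−p) = 4p + 4; against C2: 0p + 8(1−p) = −8p + 8.
Setting these equal: 4p + 4 = −8p + 8 ⇒ 12p = 4 ⇒ p = 1/3, and the value is (4)·(1/3) + 4 = 16/3.
For Player II: with q = P(C1), equating U's and D's payoffs gives 8q = −4q + 8 ⇒ q = 2/3.

16/3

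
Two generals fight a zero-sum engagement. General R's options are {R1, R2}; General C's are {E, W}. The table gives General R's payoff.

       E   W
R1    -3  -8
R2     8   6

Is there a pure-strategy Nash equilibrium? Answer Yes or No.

Row minima: R1 → -8, R2 → 6; maximin = 6.
Column maxima: E → 8, W → 6; minimax = 6.
maximin = minimax = 6, so a saddle point exists.

Yes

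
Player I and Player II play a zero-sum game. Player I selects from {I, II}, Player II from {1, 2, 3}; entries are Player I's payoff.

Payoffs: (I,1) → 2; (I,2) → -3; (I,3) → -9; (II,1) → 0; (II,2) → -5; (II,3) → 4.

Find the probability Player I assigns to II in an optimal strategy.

Row minima: I → -9, II → -5; maximin = -5.
Column maxima: 1 → 2, 2 → -3, 3 → 4; minimax = -3.
-5 ≠ -3, so there is no saddle point; optimal play is mixed.
1 is strictly dominated by 2 (it gives Player I strictly more in every row), so Player II never plays it.
On the remaining 2×2 (I, II vs 2, 3):
Let Player I play I with probability p. Expected payoff against 2: (-3)p + (-5)(1−p) = 2p − 5; against 3: (-9)p + 4(1−p) = −13p + 4.
Setting these equal: 2p − 5 = −13p + 4 ⇒ 15p = 9 ⇒ p = 3/5, and the value is (2)·(3/5) − 5 = -19/5.
For Player II: with q = P(2), equating I's and II's payoffs gives 6q − 9 = −9q + 4 ⇒ q = 13/15.

2/5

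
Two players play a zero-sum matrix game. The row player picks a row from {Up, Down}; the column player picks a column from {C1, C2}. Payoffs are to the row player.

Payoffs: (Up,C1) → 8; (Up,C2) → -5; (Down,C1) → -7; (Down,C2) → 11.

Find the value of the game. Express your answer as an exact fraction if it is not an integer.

Row minima: Up → -5, Down → -7; maximin = -5.
Column maxima: C1 → 8, C2 → 11; minimax = 8.
-5 ≠ 8, so there is no saddle point; optimal play is mixed.
Let the row player play Up with probability p. Expected payoff against C1: 8p + (-7)(1−p) = 15p − 7; against C2: (-5)p + 11(1−p) = −16p + 11.
Setting these equal: 15p − 7 = −16p + 11 ⇒ 31p = 18 ⇒ p = 18/31, and the value is (15)·(18/31) − 7 = 53/31.
For the column player: with q = P(C1), equating Up's and Down's payoffs gives 13q − 5 = −18q + 11 ⇒ q = 16/31.

53/31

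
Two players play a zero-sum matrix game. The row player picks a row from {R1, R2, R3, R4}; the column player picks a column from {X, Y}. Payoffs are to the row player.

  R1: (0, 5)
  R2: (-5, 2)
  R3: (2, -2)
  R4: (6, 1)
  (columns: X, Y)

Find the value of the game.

Row minima: R1 → 0, R2 → -5, R3 → -2, R4 → 1; maximin = 1.
Column maxima: X → 6, Y → 5; minimax = 5.
1 ≠ 5, so there is no saddle point; optimal play is mixed.
R2 is strictly dominated by R1, so the row player never plays it.
R3 is strictly dominated by R4, so the row player never plays it.
On the remaining 2×2 (R1, R4 vs X, Y):
Let the row player play R1 with probability p. Expected payoff against X: 0p + 6(1−p) = −6p + 6; against Y: 5p + 1(1−p) = 4p + 1.
Setting these equal: −6p + 6 = 4p + 1 ⇒ −10p = -5 ⇒ p = 1/2, and the value is (-6)·(1/2) + 6 = 3.
For the column player: with q = P(X), equating R1's and R4's payoffs gives −5q + 5 = 5q + 1 ⇒ q = 2/5.

3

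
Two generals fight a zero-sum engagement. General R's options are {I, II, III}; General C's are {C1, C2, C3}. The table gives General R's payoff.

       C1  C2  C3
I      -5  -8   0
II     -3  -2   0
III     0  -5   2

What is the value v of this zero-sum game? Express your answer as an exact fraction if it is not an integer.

Row minima: I → -8, II → -3, III → -5; maximin = -3.
Column maxima: C1 → 0, C2 → -2, C3 → 2; minimax = -2.
-3 ≠ -2, so there is no saddle point; optimal play is mixed.
I is strictly dominated by III, so General R never plays it.
C3 is strictly dominated by C1 (it gives General R strictly more in every row), so General C never plays it.
On the remaining 2×2 (II, III vs C1, C2):
Let General R play II with probability p. Expected payoff against C1: (-3)p + 0(1−p) = −3p; against C2: (-2)p + (-5)(1−p) = 3p − 5.
Setting these equal: −3p = 3p − 5 ⇒ −6p = -5 ⇒ p = 5/6, and the value is (-3)·(5/6) = -5/2.
For General C: with q = P(C1), equating II's and III's payoffs gives −q − 2 = 5q − 5 ⇒ q = 1/2.

-5/2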